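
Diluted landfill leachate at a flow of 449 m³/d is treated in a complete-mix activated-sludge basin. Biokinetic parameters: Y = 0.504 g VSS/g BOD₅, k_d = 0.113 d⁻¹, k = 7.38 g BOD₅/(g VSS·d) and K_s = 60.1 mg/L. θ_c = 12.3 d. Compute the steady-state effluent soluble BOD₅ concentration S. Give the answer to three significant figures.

For a completely mixed reactor with recycle the Lawrence–McCarty relation gives S = K_s·(1 + k_d·θ_c) / [θ_c·(Y·k − k_d) − 1] = 60.1 × (1 + 0.113 × 12.3) / [12.3 × (0.504 × 7.38 − 0.113) − 1] = 143.6 / 43.36 = 3.313 mg/L.

S ≈ 3.31 mg/L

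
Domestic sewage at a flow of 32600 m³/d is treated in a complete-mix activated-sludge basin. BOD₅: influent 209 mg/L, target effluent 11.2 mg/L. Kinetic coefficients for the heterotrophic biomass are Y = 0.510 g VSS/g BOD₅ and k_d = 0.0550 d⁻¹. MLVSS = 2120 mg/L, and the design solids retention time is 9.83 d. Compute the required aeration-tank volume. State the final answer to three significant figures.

V ≈ 9900 m³

Steady-state biomass mass balance: V·X·(1 + k_d·θ_c) = Y·Q·(S₀ − S)·θ_c, so V = 0.510 × 32600 × (209 − 11.2) × 9.83 / [2120 × (1 + 0.0550 × 9.83)] = 3.23×10^7 / 3266 = 9898 m³.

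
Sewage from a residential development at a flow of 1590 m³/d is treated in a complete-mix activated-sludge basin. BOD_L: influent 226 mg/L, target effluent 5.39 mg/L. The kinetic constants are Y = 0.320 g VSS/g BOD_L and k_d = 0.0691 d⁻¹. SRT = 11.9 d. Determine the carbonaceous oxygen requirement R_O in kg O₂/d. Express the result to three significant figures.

Observed yield with endogenous decay: Y_obs = Y / (1 + k_d·θ_c) = 0.320 / (1 + 0.0691 × 11.9) = 0.320 / 1.822 = 0.1756 g VSS/g BOD_L.
Q·(S₀ − S) = 1590 × (226 − 5.39) × 10⁻³ = 350.8 kg/d removed.
Net sludge production P_X = 0.1756 × 350.8 = 61.60 kg VSS/d.
R_O = Q·(S₀ − S) − 1.42·P_X = 350.8 − 1.42 × 61.60 = 263.3 kg O₂/d.

R_O ≈ 263 kg O₂/d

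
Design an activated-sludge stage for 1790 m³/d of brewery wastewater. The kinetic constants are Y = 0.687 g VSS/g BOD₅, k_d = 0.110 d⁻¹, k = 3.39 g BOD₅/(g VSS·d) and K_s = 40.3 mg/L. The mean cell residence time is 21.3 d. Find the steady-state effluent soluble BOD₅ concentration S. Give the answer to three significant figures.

From the Monod/SRT balance for a CMAS, S = K_s·(1+k_d θ_c)/[θ_c·(Y k − k_d) − 1] = 40.3 × (1 + 0.110 × 21.3) / [21.3 × (0.687 × 3.39 − 0.110) − 1] = 134.7 / 46.26 = 2.912 mg/L.

S ≈ 2.91 mg/L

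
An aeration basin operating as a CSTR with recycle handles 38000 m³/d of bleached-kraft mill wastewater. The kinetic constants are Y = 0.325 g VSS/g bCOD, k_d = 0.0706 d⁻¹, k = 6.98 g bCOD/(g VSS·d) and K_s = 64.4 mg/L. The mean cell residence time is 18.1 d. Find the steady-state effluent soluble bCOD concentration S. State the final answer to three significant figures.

Effluent substrate depends only on kinetics and SRT: S = K_s(1 + k_d θ_c) / [θ_c(Yk − k_d) − 1] = 64.4 × (1 + 0.0706 × 18.1) / [18.1 × (0.325 × 6.98 − 0.0706) − 1] = 146.7 / 38.78 = 3.783 mg/L.

S ≈ 3.78 mg/L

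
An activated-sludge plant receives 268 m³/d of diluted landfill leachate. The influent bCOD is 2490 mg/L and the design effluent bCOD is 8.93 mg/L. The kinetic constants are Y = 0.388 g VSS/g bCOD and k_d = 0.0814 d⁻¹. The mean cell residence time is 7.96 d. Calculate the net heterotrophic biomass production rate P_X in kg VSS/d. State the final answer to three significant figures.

The observed yield is Y_obs = Y/(1 + k_d·θ_c) = 0.388 / (1 + 0.0814 × 7.96) = 0.388 / 1.648 = 0.2354 g VSS per g bCOD removed.
Substrate removed = Q·(S₀ − S) = 268 m³/d × (2490 − 8.93) g/m³ = 6.65×10^5 g/d = 664.9 kg/d.
So the net sludge growth is P_X = 0.2354 × 664.9 = 156.6 kg VSS/d.

P_X ≈ 157 kg VSS/d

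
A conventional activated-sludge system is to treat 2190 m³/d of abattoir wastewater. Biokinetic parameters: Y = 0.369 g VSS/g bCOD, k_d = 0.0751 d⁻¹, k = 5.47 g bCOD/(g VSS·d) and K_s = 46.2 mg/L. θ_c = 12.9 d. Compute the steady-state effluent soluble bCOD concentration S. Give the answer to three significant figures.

For a completely mixed reactor with recycle the Lawrence–McCarty relation gives S = K_s·(1 + k_d·θ_c) / [θ_c·(Y·k − k_d) − 1] = 46.2 × (1 + 0.0751 × 12.9) / [12.9 × (0.369 × 5.47 − 0.0751) − 1] = 90.96 / 24.07 = 3.779 mg/L.

S ≈ 3.78 mg/L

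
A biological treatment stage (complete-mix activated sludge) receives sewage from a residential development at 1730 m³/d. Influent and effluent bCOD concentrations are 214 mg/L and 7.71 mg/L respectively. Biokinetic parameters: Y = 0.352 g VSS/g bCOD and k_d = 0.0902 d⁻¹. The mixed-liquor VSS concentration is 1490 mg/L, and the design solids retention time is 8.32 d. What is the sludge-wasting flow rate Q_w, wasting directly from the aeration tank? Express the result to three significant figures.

Rearranging the biomass balance for a CMAS with decay, V = Y·Q·ΔS·θ_c / [X·(1+k_d θ_c)] = 0.352 × 1730 × (214 − 7.71) × 8.32 / [1490 × (1 + 0.0902 × 8.32)] = 1.05×10^6 / 2608 = 400.7 m³.
For wasting at MLVSS concentration, Q_w = V/θ_c = 400.7/8.32 = 48.16 m³/d.

Q_w ≈ 48.2 m³/d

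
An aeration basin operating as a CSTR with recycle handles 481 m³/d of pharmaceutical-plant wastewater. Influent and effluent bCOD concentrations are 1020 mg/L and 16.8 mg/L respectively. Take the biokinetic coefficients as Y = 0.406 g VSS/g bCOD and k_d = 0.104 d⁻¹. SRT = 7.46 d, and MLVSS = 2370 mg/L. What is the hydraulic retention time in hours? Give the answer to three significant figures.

From the SRT design equation V = Y Q (S₀−S) θ_c / [X (1 + k_d θ_c)] = 0.406 × 481 × (1020 − 16.8) × 7.46 / [2370 × (1 + 0.104 × 7.46)] = 1.46×10^6 / 4209 = 347.3 m³.
τ = V/Q = 347.3/481 = 0.7219 d, or 17.33 h.

τ ≈ 17.3 h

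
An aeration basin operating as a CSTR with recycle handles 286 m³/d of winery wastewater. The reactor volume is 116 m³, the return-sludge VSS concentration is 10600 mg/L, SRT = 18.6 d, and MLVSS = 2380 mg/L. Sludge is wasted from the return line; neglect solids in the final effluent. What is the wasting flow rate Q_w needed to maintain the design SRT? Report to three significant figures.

Wasting from the return line (neglecting effluent solids): Q_w = V·X / (θ_c·X_r) = 116.0 × 2380 / (18.6 × 10600) = 1.400 m³/d.

Q_w ≈ 1.40 m³/d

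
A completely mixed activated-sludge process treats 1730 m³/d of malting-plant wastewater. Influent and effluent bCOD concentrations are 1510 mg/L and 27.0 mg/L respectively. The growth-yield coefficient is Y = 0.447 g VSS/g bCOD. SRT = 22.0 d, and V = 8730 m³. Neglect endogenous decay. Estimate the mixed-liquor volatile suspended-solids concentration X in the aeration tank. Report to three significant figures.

X ≈ 2890 mg/L

X = Y·Q·ΔS·θ_c / V = 0.447 × 1730 × (1510 − 27.0) × 22.0 / 8730 = 2890 mg/L.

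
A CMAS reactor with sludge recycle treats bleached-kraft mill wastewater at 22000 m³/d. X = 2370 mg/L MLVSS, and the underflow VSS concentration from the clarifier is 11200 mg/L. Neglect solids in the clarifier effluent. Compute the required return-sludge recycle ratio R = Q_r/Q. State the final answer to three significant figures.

Solids balance on the clarifier gives (1+R)X = R·X_r, so R = X/(X_r − X) = 2370 / (11200 − 2370) = 0.2684.

R ≈ 0.268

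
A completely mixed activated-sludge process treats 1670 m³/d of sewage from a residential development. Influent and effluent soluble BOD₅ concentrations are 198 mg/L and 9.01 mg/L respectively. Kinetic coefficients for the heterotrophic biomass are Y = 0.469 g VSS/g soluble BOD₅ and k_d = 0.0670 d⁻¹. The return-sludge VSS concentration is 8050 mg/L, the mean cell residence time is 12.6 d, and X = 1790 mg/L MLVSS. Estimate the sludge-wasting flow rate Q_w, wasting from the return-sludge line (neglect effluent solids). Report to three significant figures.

Rearranging the biomass balance for a CMAS with decay, V = Y·Q·ΔS·θ_c / [X·(1+k_d θ_c)] = 0.469 × 1670 × (198 − 9.01) × 12.6 / [1790 × (1 + 0.0670 × 12.6)] = 1.87×10^6 / 3301 = 565.0 m³.
Wasting from the return line (neglecting effluent solids): Q_w = V·X / (θ_c·X_r) = 565.0 × 1790 / (12.6 × 8050) = 9.971 m³/d.

Q_w ≈ 9.97 m³/d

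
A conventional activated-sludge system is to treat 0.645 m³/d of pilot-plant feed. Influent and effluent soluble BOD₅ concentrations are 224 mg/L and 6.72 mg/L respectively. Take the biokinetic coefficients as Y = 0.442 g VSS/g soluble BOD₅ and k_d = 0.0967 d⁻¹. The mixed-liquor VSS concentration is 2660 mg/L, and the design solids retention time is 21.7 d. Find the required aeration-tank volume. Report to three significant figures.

V ≈ 0.163 m³

From the SRT design equation V = Y Q (S₀−S) θ_c / [X (1 + k_d θ_c)] = 0.442 × 0.645 × (224 − 6.72) × 21.7 / [2660 × (1 + 0.0967 × 21.7)] = 1.34×10^3 / 8242 = 0.1631 m³.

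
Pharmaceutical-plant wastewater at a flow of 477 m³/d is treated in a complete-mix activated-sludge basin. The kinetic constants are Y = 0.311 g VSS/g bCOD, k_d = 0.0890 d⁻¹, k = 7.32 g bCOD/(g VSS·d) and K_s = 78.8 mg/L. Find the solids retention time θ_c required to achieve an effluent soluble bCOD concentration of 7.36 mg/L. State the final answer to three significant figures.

θ_c ≈ 9.48 d

From 1/θ_c = Y·k·S/(K_s + S) − k_d: Y·k·S/(K_s+S) = 0.311 × 7.32 × 7.36 / (78.8 + 7.36) = 0.1945 d⁻¹.
Then 1/θ_c = μ − k_d = 0.1945 − 0.0890 = 0.1055 d⁻¹, giving θ_c = 9.482 d.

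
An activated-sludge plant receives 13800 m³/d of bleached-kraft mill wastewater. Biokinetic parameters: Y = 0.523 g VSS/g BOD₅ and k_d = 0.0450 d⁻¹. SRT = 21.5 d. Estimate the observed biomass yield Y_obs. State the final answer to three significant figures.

Y_obs ≈ 0.266 g VSS/g BOD₅

The observed yield is Y_obs = Y/(1 + k_d·θ_c) = 0.523 / (1 + 0.0450 × 21.5) = 0.523 / 1.967 = 0.2658 g VSS per g BOD₅ removed.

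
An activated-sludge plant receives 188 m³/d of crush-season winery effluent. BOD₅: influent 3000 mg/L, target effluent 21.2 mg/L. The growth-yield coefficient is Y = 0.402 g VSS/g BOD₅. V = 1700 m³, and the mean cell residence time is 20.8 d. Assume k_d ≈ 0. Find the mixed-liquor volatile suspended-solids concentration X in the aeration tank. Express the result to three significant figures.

From V·X = Y·Q·(S₀ − S)·θ_c (decay neglected): X = 0.402 × 188 × (3000 − 21.2) × 20.8 / 1700 = 2754 mg/L.

X ≈ 2750 mg/L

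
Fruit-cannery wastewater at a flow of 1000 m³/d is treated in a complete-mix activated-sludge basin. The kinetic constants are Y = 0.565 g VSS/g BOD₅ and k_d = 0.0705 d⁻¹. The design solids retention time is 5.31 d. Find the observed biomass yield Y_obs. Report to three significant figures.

The observed yield is Y_obs = Y/(1 + k_d·θ_c) = 0.565 / (1 + 0.0705 × 5.31) = 0.565 / 1.374 = 0.4111 g VSS per g BOD₅ removed.

Y_obs ≈ 0.411 g VSS/g BOD₅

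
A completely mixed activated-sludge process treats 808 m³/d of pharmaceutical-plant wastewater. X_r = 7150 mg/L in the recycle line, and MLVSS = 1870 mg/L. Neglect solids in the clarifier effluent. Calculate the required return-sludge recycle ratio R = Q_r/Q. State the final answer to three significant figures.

R ≈ 0.354

Mass balance around the secondary clarifier (neglecting effluent solids): R = X / (X_r − X) = 1870 / (7150 − 1870) = 0.3542.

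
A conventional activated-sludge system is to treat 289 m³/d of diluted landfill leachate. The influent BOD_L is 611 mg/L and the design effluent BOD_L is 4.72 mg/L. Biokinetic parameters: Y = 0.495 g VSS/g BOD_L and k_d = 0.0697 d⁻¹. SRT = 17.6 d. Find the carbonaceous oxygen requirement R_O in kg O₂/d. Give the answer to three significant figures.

R_O ≈ 120 kg O₂/d

Y_obs = Y / (1 + k_d θ_c) = 0.495 / (1 + 0.0697 × 17.6) = 0.495 / 2.227 = 0.2223.
Q·(S₀ − S) = 289 × (611 − 4.72) × 10⁻³ = 175.2 kg/d removed.
Net sludge production P_X = 0.2223 × 175.2 = 38.95 kg VSS/d.
R_O = Q·ΔS − 1.42 P_X = 175.2 − 55.31 = 119.9 kg O₂/d.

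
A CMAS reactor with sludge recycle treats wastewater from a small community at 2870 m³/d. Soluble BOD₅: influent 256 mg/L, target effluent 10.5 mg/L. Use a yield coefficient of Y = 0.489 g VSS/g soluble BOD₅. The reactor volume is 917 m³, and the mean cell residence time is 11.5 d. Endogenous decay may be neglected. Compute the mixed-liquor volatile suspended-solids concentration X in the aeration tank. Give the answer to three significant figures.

X ≈ 4320 mg/L

X = Y·Q·ΔS·θ_c / V = 0.489 × 2870 × (256 − 10.5) × 11.5 / 917 = 4321 mg/L.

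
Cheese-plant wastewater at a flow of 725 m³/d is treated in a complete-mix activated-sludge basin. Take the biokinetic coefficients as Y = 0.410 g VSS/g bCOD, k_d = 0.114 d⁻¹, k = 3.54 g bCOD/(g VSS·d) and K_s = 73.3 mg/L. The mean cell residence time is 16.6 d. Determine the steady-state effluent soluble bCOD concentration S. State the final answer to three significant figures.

From the Monod/SRT balance for a CMAS, S = K_s·(1+k_d θ_c)/[θ_c·(Y k − k_d) − 1] = 73.3 × (1 + 0.114 × 16.6) / [16.6 × (0.410 × 3.54 − 0.114) − 1] = 212.0 / 21.20 = 10.00 mg/L.

S ≈ 10.0 mg/L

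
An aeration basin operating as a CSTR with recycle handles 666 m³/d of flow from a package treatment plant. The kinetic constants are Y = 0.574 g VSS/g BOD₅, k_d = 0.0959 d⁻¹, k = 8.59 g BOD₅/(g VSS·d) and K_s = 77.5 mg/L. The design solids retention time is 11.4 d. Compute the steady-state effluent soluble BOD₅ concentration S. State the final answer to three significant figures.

S ≈ 3.00 mg/L

From the Monod/SRT balance for a CMAS, S = K_s·(1+k_d θ_c)/[θ_c·(Y k − k_d) − 1] = 77.5 × (1 + 0.0959 × 11.4) / [11.4 × (0.574 × 8.59 − 0.0959) − 1] = 162.2 / 54.12 = 2.998 mg/L.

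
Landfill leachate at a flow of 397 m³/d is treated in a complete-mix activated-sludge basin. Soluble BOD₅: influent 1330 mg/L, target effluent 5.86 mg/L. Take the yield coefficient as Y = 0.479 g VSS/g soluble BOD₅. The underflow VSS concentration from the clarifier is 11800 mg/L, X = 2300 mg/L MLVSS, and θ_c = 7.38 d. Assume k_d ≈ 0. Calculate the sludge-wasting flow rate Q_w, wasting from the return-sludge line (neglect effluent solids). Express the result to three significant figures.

Biomass mass balance (decay neglected): V·X = Y·Q·(S₀ − S)·θ_c, so V = 0.479 × 397 × (1330 − 5.86) × 7.38 / 2300 = 808.0 m³.
θ_c = V·X/(Q_w·X_r) when wasting from the recycle, so Q_w = V·X/(θ_c·X_r) = 808.0 × 2300 / (7.38 × 11800) = 21.34 m³/d.

Q_w ≈ 21.3 m³/d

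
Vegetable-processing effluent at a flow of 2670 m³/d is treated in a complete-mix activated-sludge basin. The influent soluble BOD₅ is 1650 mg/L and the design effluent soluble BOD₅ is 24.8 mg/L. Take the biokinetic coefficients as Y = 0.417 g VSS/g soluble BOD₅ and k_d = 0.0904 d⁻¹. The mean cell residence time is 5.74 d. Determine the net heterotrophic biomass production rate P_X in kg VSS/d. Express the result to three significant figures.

Observed yield with endogenous decay: Y_obs = Y / (1 + k_d·θ_c) = 0.417 / (1 + 0.0904 × 5.74) = 0.417 / 1.519 = 0.2745 g VSS/g soluble BOD₅.
Q·(S₀ − S) = 2670 × (1650 − 24.8) × 10⁻³ = 4339 kg/d removed.
P_X = Y_obs · Q(S₀ − S) = 0.2745 × 4339 = 1191 kg VSS/d.

P_X ≈ 1190 kg VSS/d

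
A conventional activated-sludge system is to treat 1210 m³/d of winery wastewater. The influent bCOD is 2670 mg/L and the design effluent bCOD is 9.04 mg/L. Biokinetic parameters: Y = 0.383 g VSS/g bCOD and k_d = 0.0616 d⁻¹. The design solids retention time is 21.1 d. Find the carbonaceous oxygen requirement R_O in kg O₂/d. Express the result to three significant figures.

R_O ≈ 2460 kg O₂/d

Observed yield with endogenous decay: Y_obs = Y / (1 + k_d·θ_c) = 0.383 / (1 + 0.0616 × 21.1) = 0.383 / 2.300 = 0.1665 g VSS/g bCOD.
Substrate removed = Q·(S₀ − S) = 1210 m³/d × (2670 − 9.04) g/m³ = 3.22×10^6 g/d = 3220 kg/d.
Biomass synthesised: P_X = Y_obs × 3220 = 536.2 kg VSS/d.
R_O = Q·(S₀ − S) − 1.42·P_X = 3220 − 1.42 × 536.2 = 2458 kg O₂/d.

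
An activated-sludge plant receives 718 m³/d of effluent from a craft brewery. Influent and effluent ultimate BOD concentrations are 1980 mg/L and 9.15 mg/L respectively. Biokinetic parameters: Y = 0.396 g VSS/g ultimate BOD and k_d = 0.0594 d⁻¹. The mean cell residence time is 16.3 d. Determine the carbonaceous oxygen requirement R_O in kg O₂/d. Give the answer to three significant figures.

Correct the yield for decay: Y_obs = Y/(1 + k_d θ_c) = 0.396 / (1 + 0.0594 × 16.3) = 0.396 / 1.968 = 0.2012.
Mass of ultimate BOD removed per day: Q(S₀ − S) = 718 × 1971 g/m³ = 1415 kg/d.
P_X = Y_obs·Q·(S₀ − S) = 0.2012 × 1415 = 284.7 kg VSS/d.
Carbonaceous O₂ demand = substrate oxidised − cell-mass equivalent = 1415 − 1.42 × 284.7 = 1011 kg O₂/d.

R_O ≈ 1010 kg O₂/d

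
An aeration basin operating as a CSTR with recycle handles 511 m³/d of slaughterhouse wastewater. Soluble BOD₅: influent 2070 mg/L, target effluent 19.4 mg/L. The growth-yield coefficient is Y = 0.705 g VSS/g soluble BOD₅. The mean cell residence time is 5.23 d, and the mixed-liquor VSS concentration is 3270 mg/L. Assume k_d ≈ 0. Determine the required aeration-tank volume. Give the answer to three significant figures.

V ≈ 1180 m³

Biomass mass balance (decay neglected): V·X = Y·Q·(S₀ − S)·θ_c, so V = 0.705 × 511 × (2070 − 19.4) × 5.23 / 3270 = 1182 m³.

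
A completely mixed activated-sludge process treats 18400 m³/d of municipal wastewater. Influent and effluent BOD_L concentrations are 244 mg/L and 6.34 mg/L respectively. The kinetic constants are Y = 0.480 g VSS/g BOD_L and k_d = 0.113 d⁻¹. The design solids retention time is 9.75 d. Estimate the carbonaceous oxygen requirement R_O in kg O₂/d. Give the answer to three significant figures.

Observed yield with endogenous decay: Y_obs = Y / (1 + k_d·θ_c) = 0.480 / (1 + 0.113 × 9.75) = 0.480 / 2.102 = 0.2284 g VSS/g BOD_L.
ΔS = 244 − 6.34 = 237.7 mg/L, so the substrate removal rate is 18400 × 237.7/1000 = 4373 kg BOD_L/d.
P_X = Y_obs·Q·(S₀ − S) = 0.2284 × 4373 = 998.7 kg VSS/d.
R_O = Q·ΔS − 1.42 P_X = 4373 − 1418 = 2955 kg O₂/d.

R_O ≈ 2950 kg O₂/d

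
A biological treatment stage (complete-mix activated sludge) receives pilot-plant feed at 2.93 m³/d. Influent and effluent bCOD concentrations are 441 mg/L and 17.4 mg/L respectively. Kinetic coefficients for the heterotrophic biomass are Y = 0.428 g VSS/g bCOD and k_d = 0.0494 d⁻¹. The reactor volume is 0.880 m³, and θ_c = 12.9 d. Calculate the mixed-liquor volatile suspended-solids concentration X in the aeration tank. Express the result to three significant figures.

From V·X·(1 + k_d·θ_c) = Y·Q·(S₀ − S)·θ_c: X = 0.428 × 2.93 × (441 − 17.4) × 12.9 / [0.880 × (1 + 0.0494 × 12.9)] = 4756 mg/L.

X ≈ 4760 mg/L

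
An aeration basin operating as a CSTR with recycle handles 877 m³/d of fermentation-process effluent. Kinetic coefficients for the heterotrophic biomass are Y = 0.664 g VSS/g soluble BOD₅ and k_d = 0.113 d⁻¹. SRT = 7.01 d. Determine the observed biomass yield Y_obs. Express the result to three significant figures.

Y_obs ≈ 0.371 g VSS/g soluble BOD₅

Y_obs = Y / (1 + k_d θ_c) = 0.664 / (1 + 0.113 × 7.01) = 0.664 / 1.792 = 0.3705.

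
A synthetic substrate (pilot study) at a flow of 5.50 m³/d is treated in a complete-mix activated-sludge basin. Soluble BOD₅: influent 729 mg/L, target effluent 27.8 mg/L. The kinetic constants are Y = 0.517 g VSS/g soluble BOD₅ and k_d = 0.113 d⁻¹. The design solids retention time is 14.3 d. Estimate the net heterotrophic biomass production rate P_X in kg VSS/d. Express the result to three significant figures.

P_X ≈ 0.762 kg VSS/d

Y_obs = Y / (1 + k_d θ_c) = 0.517 / (1 + 0.113 × 14.3) = 0.517 / 2.616 = 0.1976.
Mass of soluble BOD₅ removed per day: Q(S₀ − S) = 5.50 × 701.2 g/m³ = 3.857 kg/d.
Biomass produced: P_X = Y_obs·Q·ΔS = 0.1976 × 3.857 ≈ 0.7622 kg VSS/d.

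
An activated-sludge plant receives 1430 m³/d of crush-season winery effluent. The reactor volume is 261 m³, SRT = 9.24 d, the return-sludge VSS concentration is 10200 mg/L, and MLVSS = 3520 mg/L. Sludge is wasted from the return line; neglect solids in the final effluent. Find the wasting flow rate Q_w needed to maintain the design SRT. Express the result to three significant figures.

Q_w = (V·X)/(θ_c X_r) = 261.0 × 3520 / (9.24 × 10200) = 9.748 m³/d.

Q_w ≈ 9.75 m³/d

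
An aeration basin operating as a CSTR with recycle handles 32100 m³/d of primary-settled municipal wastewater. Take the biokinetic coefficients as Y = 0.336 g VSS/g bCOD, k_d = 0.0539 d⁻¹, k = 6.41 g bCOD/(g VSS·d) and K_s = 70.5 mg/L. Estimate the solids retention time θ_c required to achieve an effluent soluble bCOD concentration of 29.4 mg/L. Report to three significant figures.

From 1/θ_c = Y·k·S/(K_s + S) − k_d: Y·k·S/(K_s+S) = 0.336 × 6.41 × 29.4 / (70.5 + 29.4) = 0.6338 d⁻¹.
1/θ_c = 0.6338 − 0.0539 = 0.5799 d⁻¹, so θ_c = 1.724 d.

θ_c ≈ 1.72 d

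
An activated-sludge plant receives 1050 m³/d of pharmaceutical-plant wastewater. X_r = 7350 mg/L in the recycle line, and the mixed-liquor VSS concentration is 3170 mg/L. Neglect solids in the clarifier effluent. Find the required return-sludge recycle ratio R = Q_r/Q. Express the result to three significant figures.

R ≈ 0.758

Mass balance around the secondary clarifier (neglecting effluent solids): R = X / (X_r − X) = 3170 / (7350 − 3170) = 0.7584.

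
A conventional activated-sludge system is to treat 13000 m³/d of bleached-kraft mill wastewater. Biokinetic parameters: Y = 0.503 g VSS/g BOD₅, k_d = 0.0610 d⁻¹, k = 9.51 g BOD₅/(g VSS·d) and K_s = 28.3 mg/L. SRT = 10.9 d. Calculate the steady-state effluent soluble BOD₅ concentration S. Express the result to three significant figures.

S ≈ 0.933 mg/L

Effluent substrate depends only on kinetics and SRT: S = K_s(1 + k_d θ_c) / [θ_c(Yk − k_d) − 1] = 28.3 × (1 + 0.0610 × 10.9) / [10.9 × (0.503 × 9.51 − 0.0610) − 1] = 47.12 / 50.48 = 0.9335 mg/L.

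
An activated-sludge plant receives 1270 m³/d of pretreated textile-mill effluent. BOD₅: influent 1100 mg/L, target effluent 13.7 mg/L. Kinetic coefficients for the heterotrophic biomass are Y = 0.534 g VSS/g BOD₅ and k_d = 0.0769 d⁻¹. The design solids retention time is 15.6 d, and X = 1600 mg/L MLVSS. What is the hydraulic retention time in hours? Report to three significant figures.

Steady-state biomass mass balance: V·X·(1 + k_d·θ_c) = Y·Q·(S₀ − S)·θ_c, so V = 0.534 × 1270 × (1100 − 13.7) × 15.6 / [1600 × (1 + 0.0769 × 15.6)] = 1.15×10^7 / 3519 = 3265 m³.
HRT = V/Q = 3265 m³ / 1270 m³·d⁻¹ = 2.571 d × 24 = 61.71 h.

τ ≈ 61.7 h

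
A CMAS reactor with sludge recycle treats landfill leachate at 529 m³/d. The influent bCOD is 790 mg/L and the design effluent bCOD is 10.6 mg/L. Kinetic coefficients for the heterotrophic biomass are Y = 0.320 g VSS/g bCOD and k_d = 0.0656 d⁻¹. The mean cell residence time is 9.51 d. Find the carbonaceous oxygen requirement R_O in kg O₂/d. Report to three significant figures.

Observed yield with endogenous decay: Y_obs = Y / (1 + k_d·θ_c) = 0.320 / (1 + 0.0656 × 9.51) = 0.320 / 1.624 = 0.1971 g VSS/g bCOD.
ΔS = 790 − 10.6 = 779.4 mg/L, so the substrate removal rate is 529 × 779.4/1000 = 412.3 kg bCOD/d.
Net sludge production P_X = 0.1971 × 412.3 = 81.25 kg VSS/d.
R_O = Q·ΔS − 1.42 P_X = 412.3 − 115.4 = 296.9 kg O₂/d.

R_O ≈ 297 kg O₂/d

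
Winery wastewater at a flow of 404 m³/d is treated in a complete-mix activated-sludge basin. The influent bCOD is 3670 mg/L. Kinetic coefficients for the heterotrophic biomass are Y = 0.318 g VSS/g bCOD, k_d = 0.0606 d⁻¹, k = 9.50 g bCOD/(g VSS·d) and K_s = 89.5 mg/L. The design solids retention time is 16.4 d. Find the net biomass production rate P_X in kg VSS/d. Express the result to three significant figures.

P_X ≈ 236 kg VSS/d

For a completely mixed reactor with recycle the Lawrence–McCarty relation gives S = K_s·(1 + k_d·θ_c) / [θ_c·(Y·k − k_d) − 1] = 89.5 × (1 + 0.0606 × 16.4) / [16.4 × (0.318 × 9.50 − 0.0606) − 1] = 178.4 / 47.55 = 3.753 mg/L.
The observed yield is Y_obs = Y/(1 + k_d·θ_c) = 0.318 / (1 + 0.0606 × 16.4) = 0.318 / 1.994 = 0.1595 g VSS per g bCOD removed.
Q·(S₀ − S) = 404 × (3670 − 3.75) × 10⁻³ = 1481 kg/d removed.
Net biomass production P_X = Y_obs × Q·(S₀ − S) = 0.1595 × 1481 = 236.2 kg VSS/d.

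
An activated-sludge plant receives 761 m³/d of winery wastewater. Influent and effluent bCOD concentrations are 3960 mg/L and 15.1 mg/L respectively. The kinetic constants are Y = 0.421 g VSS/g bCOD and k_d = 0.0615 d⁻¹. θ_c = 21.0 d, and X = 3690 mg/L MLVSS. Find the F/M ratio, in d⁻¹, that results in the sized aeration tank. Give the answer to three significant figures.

F/M ≈ 0.260 d⁻¹

Rearranging the biomass balance for a CMAS with decay, V = Y·Q·ΔS·θ_c / [X·(1+k_d θ_c)] = 0.421 × 761 × (3960 − 15.1) × 21.0 / [3690 × (1 + 0.0615 × 21.0)] = 2.65×10^7 / 8456 = 3139 m³.
F/M = Q·S₀ / (V·X) = 761 × 3960 / (3139 × 3690) = 0.2602 g bCOD·(g VSS·d)⁻¹.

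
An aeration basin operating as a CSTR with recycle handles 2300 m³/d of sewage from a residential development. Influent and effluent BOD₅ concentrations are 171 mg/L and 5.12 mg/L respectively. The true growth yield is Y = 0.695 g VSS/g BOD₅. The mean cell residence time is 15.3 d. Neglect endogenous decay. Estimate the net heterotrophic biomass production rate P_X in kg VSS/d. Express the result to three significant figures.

With endogenous decay neglected, the observed yield equals the true yield: Y_obs = Y = 0.695 g VSS/g BOD₅.
ΔS = 171 − 5.12 = 165.9 mg/L, so the substrate removal rate is 2300 × 165.9/1000 = 381.5 kg BOD₅/d.
P_X = Y_obs · Q(S₀ − S) = 0.6950 × 381.5 = 265.2 kg VSS/d.

P_X ≈ 265 kg VSS/d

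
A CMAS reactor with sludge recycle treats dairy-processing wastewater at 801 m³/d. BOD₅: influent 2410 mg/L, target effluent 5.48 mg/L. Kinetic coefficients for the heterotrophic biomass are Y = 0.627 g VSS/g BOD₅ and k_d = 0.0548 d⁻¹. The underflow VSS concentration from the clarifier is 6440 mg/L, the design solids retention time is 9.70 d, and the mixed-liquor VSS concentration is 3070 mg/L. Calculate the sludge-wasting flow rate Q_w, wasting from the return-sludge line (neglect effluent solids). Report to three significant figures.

Steady-state biomass mass balance: V·X·(1 + k_d·θ_c) = Y·Q·(S₀ − S)·θ_c, so V = 0.627 × 801 × (2410 − 5.48) × 9.70 / [3070 × (1 + 0.0548 × 9.70)] = 1.17×10^7 / 4702 = 2491 m³.
θ_c = V·X/(Q_w·X_r) when wasting from the recycle, so Q_w = V·X/(θ_c·X_r) = 2491 × 3070 / (9.70 × 6440) = 122.4 m³/d.

Q_w ≈ 122 m³/d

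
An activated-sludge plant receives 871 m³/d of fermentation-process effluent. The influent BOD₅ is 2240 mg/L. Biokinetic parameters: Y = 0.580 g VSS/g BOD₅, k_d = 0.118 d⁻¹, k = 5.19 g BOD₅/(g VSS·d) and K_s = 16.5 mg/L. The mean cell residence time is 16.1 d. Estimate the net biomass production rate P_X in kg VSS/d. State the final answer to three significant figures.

Effluent substrate depends only on kinetics and SRT: S = K_s(1 + k_d θ_c) / [θ_c(Yk − k_d) − 1] = 16.5 × (1 + 0.118 × 16.1) / [16.1 × (0.580 × 5.19 − 0.118) − 1] = 47.85 / 45.56 = 1.050 mg/L.
The observed yield is Y_obs = Y/(1 + k_d·θ_c) = 0.580 / (1 + 0.118 × 16.1) = 0.580 / 2.900 = 0.2000 g VSS per g BOD₅ removed.
Q·(S₀ − S) = 871 × (2240 − 1.05) × 10⁻³ = 1950 kg/d removed.
Net biomass production P_X = Y_obs × Q·(S₀ − S) = 0.2000 × 1950 = 390.1 kg VSS/d.

P_X ≈ 390 kg VSS/d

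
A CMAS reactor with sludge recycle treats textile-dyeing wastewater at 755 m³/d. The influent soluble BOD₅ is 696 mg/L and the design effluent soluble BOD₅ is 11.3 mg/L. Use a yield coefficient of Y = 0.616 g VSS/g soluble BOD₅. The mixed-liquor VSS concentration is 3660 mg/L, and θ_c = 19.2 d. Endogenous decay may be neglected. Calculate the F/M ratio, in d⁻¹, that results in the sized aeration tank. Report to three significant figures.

With k_d = 0 the design equation reduces to V = Y Q (S₀−S) θ_c / X = 0.616 × 755 × (696 − 11.3) × 19.2 / 3660 = 1671 m³.
Food-to-microorganism ratio F/M = Q S₀ / (V X) = 755 × 696 / (1671 × 3660) = 0.08595 d⁻¹.

F/M ≈ 0.0859 d⁻¹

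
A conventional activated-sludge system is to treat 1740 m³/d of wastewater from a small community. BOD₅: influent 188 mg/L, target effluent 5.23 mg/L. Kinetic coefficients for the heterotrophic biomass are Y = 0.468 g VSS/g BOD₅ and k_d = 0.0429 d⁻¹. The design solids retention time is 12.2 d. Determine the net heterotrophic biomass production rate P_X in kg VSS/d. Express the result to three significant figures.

P_X ≈ 97.7 kg VSS/d

Observed yield with endogenous decay: Y_obs = Y / (1 + k_d·θ_c) = 0.468 / (1 + 0.0429 × 12.2) = 0.468 / 1.523 = 0.3072 g VSS/g BOD₅.
Substrate removed = Q·(S₀ − S) = 1740 m³/d × (188 − 5.23) g/m³ = 3.18×10^5 g/d = 318.0 kg/d.
So the net sludge growth is P_X = 0.3072 × 318.0 = 97.70 kg VSS/d.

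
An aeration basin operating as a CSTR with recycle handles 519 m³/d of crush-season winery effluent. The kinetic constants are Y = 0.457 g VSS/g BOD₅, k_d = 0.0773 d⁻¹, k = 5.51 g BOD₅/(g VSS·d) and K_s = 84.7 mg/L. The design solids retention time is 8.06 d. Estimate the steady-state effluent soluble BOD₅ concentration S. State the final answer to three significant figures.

S ≈ 7.36 mg/L

Effluent substrate depends only on kinetics and SRT: S = K_s(1 + k_d θ_c) / [θ_c(Yk − k_d) − 1] = 84.7 × (1 + 0.0773 × 8.06) / [8.06 × (0.457 × 5.51 − 0.0773) − 1] = 137.5 / 18.67 = 7.362 mg/L.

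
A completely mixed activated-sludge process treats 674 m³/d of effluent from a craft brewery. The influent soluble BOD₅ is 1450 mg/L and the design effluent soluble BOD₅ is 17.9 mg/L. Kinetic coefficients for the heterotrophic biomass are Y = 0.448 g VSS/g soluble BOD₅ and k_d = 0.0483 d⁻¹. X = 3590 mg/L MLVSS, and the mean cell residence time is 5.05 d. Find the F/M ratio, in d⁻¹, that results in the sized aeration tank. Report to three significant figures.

From the SRT design equation V = Y Q (S₀−S) θ_c / [X (1 + k_d θ_c)] = 0.448 × 674 × (1450 − 17.9) × 5.05 / [3590 × (1 + 0.0483 × 5.05)] = 2.18×10^6 / 4466 = 489.0 m³.
F/M = Q·S₀ / (V·X) = 674 × 1450 / (489.0 × 3590) = 0.5567 g soluble BOD₅·(g VSS·d)⁻¹.

F/M ≈ 0.557 d⁻¹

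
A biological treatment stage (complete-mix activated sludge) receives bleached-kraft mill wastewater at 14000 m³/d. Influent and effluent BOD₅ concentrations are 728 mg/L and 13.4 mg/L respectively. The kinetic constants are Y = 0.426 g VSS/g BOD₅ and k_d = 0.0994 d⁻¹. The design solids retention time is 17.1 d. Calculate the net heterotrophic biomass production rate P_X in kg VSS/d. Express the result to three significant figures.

Correct the yield for decay: Y_obs = Y/(1 + k_d θ_c) = 0.426 / (1 + 0.0994 × 17.1) = 0.426 / 2.700 = 0.1578.
Mass of BOD₅ removed per day: Q(S₀ − S) = 14000 × 714.6 g/m³ = 10004 kg/d.
So the net sludge growth is P_X = 0.1578 × 10004 = 1579 kg VSS/d.

P_X ≈ 1580 kg VSS/d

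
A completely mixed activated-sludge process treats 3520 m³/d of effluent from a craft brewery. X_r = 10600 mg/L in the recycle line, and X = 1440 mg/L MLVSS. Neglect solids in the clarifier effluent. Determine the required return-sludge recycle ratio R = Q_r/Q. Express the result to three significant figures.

R = Q_r/Q = X/(X_r − X) = 1440 / (10600 − 1440) = 0.1572.

R ≈ 0.157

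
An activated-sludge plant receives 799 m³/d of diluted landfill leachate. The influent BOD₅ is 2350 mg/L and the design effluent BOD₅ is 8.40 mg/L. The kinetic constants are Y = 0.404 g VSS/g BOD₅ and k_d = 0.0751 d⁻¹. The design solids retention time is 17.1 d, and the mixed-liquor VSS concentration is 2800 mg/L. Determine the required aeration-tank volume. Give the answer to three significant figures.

Rearranging the biomass balance for a CMAS with decay, V = Y·Q·ΔS·θ_c / [X·(1+k_d θ_c)] = 0.404 × 799 × (2350 − 8.40) × 17.1 / [2800 × (1 + 0.0751 × 17.1)] = 1.29×10^7 / 6396 = 2021 m³.

V ≈ 2020 m³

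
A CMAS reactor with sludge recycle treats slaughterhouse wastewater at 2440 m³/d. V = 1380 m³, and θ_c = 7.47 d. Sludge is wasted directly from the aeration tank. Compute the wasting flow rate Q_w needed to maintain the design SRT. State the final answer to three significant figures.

With mixed-liquor wasting, θ_c = V/Q_w, so Q_w = V/θ_c = 1380/7.47 = 184.7 m³/d.

Q_w ≈ 185 m³/d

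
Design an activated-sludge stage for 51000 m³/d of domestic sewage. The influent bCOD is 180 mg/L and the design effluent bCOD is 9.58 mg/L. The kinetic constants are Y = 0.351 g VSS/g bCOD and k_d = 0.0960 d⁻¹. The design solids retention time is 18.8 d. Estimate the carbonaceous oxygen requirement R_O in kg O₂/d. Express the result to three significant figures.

R_O ≈ 7150 kg O₂/d

Observed yield with endogenous decay: Y_obs = Y / (1 + k_d·θ_c) = 0.351 / (1 + 0.0960 × 18.8) = 0.351 / 2.805 = 0.1251 g VSS/g bCOD.
Mass of bCOD removed per day: Q(S₀ − S) = 51000 × 170.4 g/m³ = 8691 kg/d.
Net sludge production P_X = 0.1251 × 8691 = 1088 kg VSS/d.
R_O = Q·ΔS − 1.42 P_X = 8691 − 1544 = 7147 kg O₂/d.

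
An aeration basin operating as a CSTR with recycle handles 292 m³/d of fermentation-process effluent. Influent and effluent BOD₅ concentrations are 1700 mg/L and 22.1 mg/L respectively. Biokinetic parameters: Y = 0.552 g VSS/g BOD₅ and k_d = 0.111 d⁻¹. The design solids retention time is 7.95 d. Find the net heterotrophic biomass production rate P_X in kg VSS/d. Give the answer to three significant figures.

P_X ≈ 144 kg VSS/d

Y_obs = Y / (1 + k_d θ_c) = 0.552 / (1 + 0.111 × 7.95) = 0.552 / 1.882 = 0.2932.
Q·(S₀ − S) = 292 × (1700 − 22.1) × 10⁻³ = 489.9 kg/d removed.
Biomass produced: P_X = Y_obs·Q·ΔS = 0.2932 × 489.9 ≈ 143.7 kg VSS/d.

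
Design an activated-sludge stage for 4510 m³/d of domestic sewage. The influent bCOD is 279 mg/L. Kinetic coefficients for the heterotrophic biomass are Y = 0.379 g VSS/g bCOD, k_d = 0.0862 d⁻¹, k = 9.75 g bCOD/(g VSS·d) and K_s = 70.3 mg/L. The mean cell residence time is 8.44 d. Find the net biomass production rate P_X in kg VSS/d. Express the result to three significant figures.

P_X ≈ 272 kg VSS/d

Effluent substrate depends only on kinetics and SRT: S = K_s(1 + k_d θ_c) / [θ_c(Yk − k_d) − 1] = 70.3 × (1 + 0.0862 × 8.44) / [8.44 × (0.379 × 9.75 − 0.0862) − 1] = 121.4 / 29.46 = 4.122 mg/L.
Observed yield with endogenous decay: Y_obs = Y / (1 + k_d·θ_c) = 0.379 / (1 + 0.0862 × 8.44) = 0.379 / 1.728 = 0.2194 g VSS/g bCOD.
Mass of bCOD removed per day: Q(S₀ − S) = 4510 × 274.9 g/m³ = 1240 kg/d.
P_X = Y_obs · Q(S₀ − S) = 0.2194 × 1240 = 272.0 kg VSS/d.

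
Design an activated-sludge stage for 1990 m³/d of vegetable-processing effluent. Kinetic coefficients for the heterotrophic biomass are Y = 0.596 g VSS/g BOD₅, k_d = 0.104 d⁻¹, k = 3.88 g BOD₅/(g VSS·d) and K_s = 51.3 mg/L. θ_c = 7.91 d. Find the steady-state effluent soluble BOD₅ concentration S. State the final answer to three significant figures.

From the Monod/SRT balance for a CMAS, S = K_s·(1+k_d θ_c)/[θ_c·(Y k − k_d) − 1] = 51.3 × (1 + 0.104 × 7.91) / [7.91 × (0.596 × 3.88 − 0.104) − 1] = 93.50 / 16.47 = 5.677 mg/L.

S ≈ 5.68 mg/L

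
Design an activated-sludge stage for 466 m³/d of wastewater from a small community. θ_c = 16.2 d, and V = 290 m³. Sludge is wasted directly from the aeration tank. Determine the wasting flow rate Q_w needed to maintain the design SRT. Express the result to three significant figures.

Q_w ≈ 17.9 m³/d

With mixed-liquor wasting, θ_c = V/Q_w, so Q_w = V/θ_c = 290.0/16.2 = 17.90 m³/d.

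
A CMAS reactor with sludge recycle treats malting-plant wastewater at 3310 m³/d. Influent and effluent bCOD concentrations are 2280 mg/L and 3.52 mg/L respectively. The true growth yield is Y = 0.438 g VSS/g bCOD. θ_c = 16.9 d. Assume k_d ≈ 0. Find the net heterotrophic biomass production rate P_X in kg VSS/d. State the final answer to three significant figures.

P_X ≈ 3300 kg VSS/d

No decay correction is needed, so Y_obs = Y = 0.438.
Substrate removed = Q·(S₀ − S) = 3310 m³/d × (2280 − 3.52) g/m³ = 7.54×10^6 g/d = 7535 kg/d.
Net biomass production P_X = Y_obs × Q·(S₀ − S) = 0.4380 × 7535 = 3300 kg VSS/d.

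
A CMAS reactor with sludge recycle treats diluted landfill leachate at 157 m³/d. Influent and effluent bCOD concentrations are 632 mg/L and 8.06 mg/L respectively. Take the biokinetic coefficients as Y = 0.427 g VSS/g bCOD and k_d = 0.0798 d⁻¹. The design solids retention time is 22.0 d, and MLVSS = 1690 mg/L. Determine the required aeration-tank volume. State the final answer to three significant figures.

From the SRT design equation V = Y Q (S₀−S) θ_c / [X (1 + k_d θ_c)] = 0.427 × 157 × (632 − 8.06) × 22.0 / [1690 × (1 + 0.0798 × 22.0)] = 9.2×10^5 / 4657 = 197.6 m³.

V ≈ 198 m³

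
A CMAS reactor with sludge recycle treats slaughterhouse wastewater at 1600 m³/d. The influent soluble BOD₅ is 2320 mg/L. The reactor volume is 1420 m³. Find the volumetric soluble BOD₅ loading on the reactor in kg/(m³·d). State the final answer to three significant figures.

L_v = Q S₀ / V = 1600 × 2320 × 10⁻³ / 1420 = 2.614 kg/(m³·d).

L_v ≈ 2.61 kg soluble BOD₅/(m³·d)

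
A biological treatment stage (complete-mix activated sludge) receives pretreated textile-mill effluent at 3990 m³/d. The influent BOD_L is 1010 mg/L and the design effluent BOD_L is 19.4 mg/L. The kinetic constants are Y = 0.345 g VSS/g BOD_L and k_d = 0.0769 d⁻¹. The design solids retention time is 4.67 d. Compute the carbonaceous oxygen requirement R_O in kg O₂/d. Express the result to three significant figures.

Y_obs = Y / (1 + k_d θ_c) = 0.345 / (1 + 0.0769 × 4.67) = 0.345 / 1.359 = 0.2538.
Mass of BOD_L removed per day: Q(S₀ − S) = 3990 × 990.6 g/m³ = 3952 kg/d.
Biomass synthesised: P_X = Y_obs × 3952 = 1003 kg VSS/d.
R_O = Q·(S₀ − S) − 1.42·P_X = 3952 − 1.42 × 1003 = 2528 kg O₂/d.

R_O ≈ 2530 kg O₂/d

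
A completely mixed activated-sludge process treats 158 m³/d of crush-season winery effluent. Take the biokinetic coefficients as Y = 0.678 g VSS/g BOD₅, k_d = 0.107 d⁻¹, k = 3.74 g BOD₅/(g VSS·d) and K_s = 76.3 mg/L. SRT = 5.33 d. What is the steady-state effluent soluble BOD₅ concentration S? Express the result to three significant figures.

For a completely mixed reactor with recycle the Lawrence–McCarty relation gives S = K_s·(1 + k_d·θ_c) / [θ_c·(Y·k − k_d) − 1] = 76.3 × (1 + 0.107 × 5.33) / [5.33 × (0.678 × 3.74 − 0.107) − 1] = 119.8 / 11.95 = 10.03 mg/L.

S ≈ 10.0 mg/L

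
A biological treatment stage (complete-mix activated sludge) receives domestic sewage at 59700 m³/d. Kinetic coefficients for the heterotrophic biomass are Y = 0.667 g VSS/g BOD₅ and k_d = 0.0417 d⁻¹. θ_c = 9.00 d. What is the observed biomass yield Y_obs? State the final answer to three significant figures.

The observed yield is Y_obs = Y/(1 + k_d·θ_c) = 0.667 / (1 + 0.0417 × 9.00) = 0.667 / 1.375 = 0.4850 g VSS per g BOD₅ removed.

Y_obs ≈ 0.485 g VSS/g BOD₅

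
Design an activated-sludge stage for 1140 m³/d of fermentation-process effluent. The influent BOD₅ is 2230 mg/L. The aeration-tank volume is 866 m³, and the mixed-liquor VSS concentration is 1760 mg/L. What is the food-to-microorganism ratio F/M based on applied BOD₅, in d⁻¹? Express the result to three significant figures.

F/M ≈ 1.67 d⁻¹

F/M = applied load / biomass = Q·S₀/(V·X) = 1140 × 2230 / (866.0 × 1760) = 1.668 d⁻¹.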